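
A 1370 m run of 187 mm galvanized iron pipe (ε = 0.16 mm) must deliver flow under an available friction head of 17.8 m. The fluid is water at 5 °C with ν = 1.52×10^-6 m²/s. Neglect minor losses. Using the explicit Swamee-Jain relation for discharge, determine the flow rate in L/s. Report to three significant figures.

Q ≈ 41.8 L/s

Swamee-Jain (Type II): Q = -0.965·√(gD⁵h_f/L)·ln[ε/(3.7D) + √(3.17ν²L/(gD³h_f))]
√(gD⁵h_f/L) = √(9.81·0.187⁵·17.8/1370) = 0.005399
ε/(3.7D) = 2.31×10^-4; √(3.17ν²L/(gD³h_f)) = 9.37×10^-5
Q = -0.965·0.005399·ln(3.250×10^-4) = 0.04184 m³/s
Check: V = 1.52 m/s, Re = 1.87×10^5, f = 0.02069, h_f = 17.9 m ≈ 17.8 m ✓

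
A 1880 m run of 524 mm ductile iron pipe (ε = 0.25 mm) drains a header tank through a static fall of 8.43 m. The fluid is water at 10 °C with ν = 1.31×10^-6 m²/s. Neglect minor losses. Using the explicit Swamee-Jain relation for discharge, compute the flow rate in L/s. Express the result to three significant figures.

Q ≈ 352 L/s

Swamee-Jain (Type II): Q = -0.965·√(gD⁵h_f/L)·ln[ε/(3.7D) + √(3.17ν²L/(gD³h_f))]
√(gD⁵h_f/L) = √(9.81·0.524⁵·8.43/1880) = 0.04169
ε/(3.7D) = 1.29×10^-4; √(3.17ν²L/(gD³h_f)) = 2.93×10^-5
Q = -0.965·0.04169·ln(1.583×10^-4) = 0.3520 m³/s
Check: V = 1.63 m/s, Re = 6.53×10^5, f = 0.01741, h_f = 8.49 m ≈ 8.43 m ✓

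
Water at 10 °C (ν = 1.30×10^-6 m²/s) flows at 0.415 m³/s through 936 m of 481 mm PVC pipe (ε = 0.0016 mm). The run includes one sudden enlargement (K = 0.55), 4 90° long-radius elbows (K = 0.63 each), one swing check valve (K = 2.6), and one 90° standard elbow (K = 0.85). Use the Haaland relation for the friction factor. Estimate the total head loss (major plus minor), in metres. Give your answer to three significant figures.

H_L ≈ 7.93 m

V = 4Q/(πD²) = 2.284 m/s; V²/2g = 0.2659 m
Re = 8.45×10^5, ε/D = 3.33×10^-6 → f = 0.01197 (Haaland)
Major: h_f = f(L/D)·V²/2g = 0.01197·1946·0.2659 = 6.193 m
Minor: ΣK = 6.52; h_m = ΣK·V²/2g = 1.733 m
Total H_L = 6.193 + 1.733 = 7.926 m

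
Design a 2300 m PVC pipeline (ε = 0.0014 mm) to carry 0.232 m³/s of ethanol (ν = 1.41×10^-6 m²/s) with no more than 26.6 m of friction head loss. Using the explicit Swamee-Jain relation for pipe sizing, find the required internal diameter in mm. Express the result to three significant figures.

Swamee-Jain (Type III): D = 0.66·[ε^1.25·(LQ²/(gh_f))^4.75 + ν·Q^9.4·(L/(gh_f))^5.2]^0.04
LQ²/(gh_f) = 0.4744; L/(gh_f) = 8.814
Term 1 = ε^1.25·(…)^4.75 = 1.39×10^-9; Term 2 = ν·Q^9.4·(…)^5.2 = 1.26×10^-7
D = 0.66·(1.39×10^-9 + 1.26×10^-7)^0.04 = 0.3497 m = 350 mm
Check: V = 2.42 m/s, Re = 5.99×10^5, f = 0.01275, h_f = 24.9 m ≈ 26.6 m ✓

D ≈ 350 mm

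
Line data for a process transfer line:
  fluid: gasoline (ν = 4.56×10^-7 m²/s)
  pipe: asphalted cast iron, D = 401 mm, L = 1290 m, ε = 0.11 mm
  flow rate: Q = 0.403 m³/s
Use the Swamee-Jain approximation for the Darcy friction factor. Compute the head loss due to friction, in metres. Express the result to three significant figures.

h_f ≈ 25.1 m

V = 4Q/(πD²) = 4·0.403/(π·0.401²) = 3.191 m/s
Re = VD/ν = 3.191·0.401/4.56×10^-7 = 2.81×10^6 → turbulent
ε/D = 0.11/401 = 2.74×10^-4
Swamee-Jain: f = 0.01502
h_f = f(L/D)V²/(2g) = 0.01502·(1290/0.401)·3.191²/(2·9.81) = 25.07 m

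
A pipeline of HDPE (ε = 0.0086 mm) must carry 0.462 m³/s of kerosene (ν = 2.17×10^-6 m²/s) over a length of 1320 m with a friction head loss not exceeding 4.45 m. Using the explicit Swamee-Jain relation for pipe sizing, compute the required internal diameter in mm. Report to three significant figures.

D ≈ 596 mm

Swamee-Jain (Type III): D = 0.66·[ε^1.25·(LQ²/(gh_f))^4.75 + ν·Q^9.4·(L/(gh_f))^5.2]^0.04
LQ²/(gh_f) = 6.454; L/(gh_f) = 30.24
Term 1 = ε^1.25·(…)^4.75 = 0.00327; Term 2 = ν·Q^9.4·(…)^5.2 = 0.0764
D = 0.66·(0.00327 + 0.0764)^0.04 = 0.5965 m = 596 mm
Check: V = 1.65 m/s, Re = 4.54×10^5, f = 0.01353, h_f = 4.17 m ≈ 4.45 m ✓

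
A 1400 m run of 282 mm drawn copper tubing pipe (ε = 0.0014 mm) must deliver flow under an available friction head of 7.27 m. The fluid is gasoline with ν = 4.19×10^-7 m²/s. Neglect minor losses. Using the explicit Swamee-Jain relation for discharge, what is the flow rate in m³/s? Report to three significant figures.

Q ≈ 0.0981 m³/s

Swamee-Jain (Type II): Q = -0.965·√(gD⁵h_f/L)·ln[ε/(3.7D) + √(3.17ν²L/(gD³h_f))]
√(gD⁵h_f/L) = √(9.81·0.282⁵·7.27/1400) = 0.009531
ε/(3.7D) = 1.34×10^-6; √(3.17ν²L/(gD³h_f)) = 2.21×10^-5
Q = -0.965·0.009531·ln(2.341×10^-5) = 0.09807 m³/s
Check: V = 1.57 m/s, Re = 1.06×10^6, f = 0.01163, h_f = 7.25 m ≈ 7.27 m ✓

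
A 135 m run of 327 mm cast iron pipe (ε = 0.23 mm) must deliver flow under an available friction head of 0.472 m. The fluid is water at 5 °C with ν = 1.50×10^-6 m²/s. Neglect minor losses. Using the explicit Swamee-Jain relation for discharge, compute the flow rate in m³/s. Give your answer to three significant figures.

Q ≈ 0.0899 m³/s

Swamee-Jain (Type II): Q = -0.965·√(gD⁵h_f/L)·ln[ε/(3.7D) + √(3.17ν²L/(gD³h_f))]
√(gD⁵h_f/L) = √(9.81·0.327⁵·0.472/135) = 0.01132
ε/(3.7D) = 1.90×10^-4; √(3.17ν²L/(gD³h_f)) = 7.71×10^-5
Q = -0.965·0.01132·ln(2.672×10^-4) = 0.08991 m³/s
Check: V = 1.07 m/s, Re = 2.33×10^5, f = 0.01971, h_f = 0.475 m ≈ 0.472 m ✓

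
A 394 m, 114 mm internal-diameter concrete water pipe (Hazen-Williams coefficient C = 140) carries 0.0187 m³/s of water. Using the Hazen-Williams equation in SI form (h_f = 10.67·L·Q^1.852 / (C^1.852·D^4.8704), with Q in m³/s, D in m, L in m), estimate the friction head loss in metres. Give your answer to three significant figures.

h_f ≈ 11.0 m

h_f = 10.67·394·0.0187^1.852 / (140^1.852·0.114^4.8704) = 11.01 m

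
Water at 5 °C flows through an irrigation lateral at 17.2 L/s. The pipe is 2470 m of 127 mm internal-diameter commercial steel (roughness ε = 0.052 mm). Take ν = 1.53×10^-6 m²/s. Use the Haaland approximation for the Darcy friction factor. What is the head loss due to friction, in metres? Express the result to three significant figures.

h_f ≈ 35.4 m

V = 4Q/(πD²) = 4·0.0172/(π·0.127²) = 1.358 m/s
Re = VD/ν = 1.358·0.127/1.53×10^-6 = 1.13×10^5 → turbulent
ε/D = 0.052/127 = 4.09×10^-4
Haaland: f = 0.01937
h_f = f(L/D)V²/(2g) = 0.01937·(2470/0.127)·1.358²/(2·9.81) = 35.39 m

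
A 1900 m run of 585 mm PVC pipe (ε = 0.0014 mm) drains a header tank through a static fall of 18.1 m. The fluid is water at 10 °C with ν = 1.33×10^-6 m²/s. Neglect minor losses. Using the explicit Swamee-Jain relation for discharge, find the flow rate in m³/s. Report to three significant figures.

Swamee-Jain (Type II): Q = -0.965·√(gD⁵h_f/L)·ln[ε/(3.7D) + √(3.17ν²L/(gD³h_f))]
√(gD⁵h_f/L) = √(9.81·0.585⁵·18.1/1900) = 0.08002
ε/(3.7D) = 6.47×10^-7; √(3.17ν²L/(gD³h_f)) = 1.73×10^-5
Q = -0.965·0.08002·ln(1.796×10^-5) = 0.8438 m³/s
Check: V = 3.14 m/s, Re = 1.38×10^6, f = 0.01108, h_f = 18.1 m ≈ 18.1 m ✓

Q ≈ 0.844 m³/s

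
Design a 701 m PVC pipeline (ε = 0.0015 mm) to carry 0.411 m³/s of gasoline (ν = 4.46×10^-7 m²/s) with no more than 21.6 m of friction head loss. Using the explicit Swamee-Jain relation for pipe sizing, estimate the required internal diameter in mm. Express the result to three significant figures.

D ≈ 338 mm

Swamee-Jain (Type III): D = 0.66·[ε^1.25·(LQ²/(gh_f))^4.75 + ν·Q^9.4·(L/(gh_f))^5.2]^0.04
LQ²/(gh_f) = 0.5588; L/(gh_f) = 3.308
Term 1 = ε^1.25·(…)^4.75 = 3.31×10^-9; Term 2 = ν·Q^9.4·(…)^5.2 = 5.26×10^-8
D = 0.66·(3.31×10^-9 + 5.26×10^-8)^0.04 = 0.3384 m = 338 mm
Check: V = 4.57 m/s, Re = 3.47×10^6, f = 0.009755, h_f = 21.5 m ≈ 21.6 m ✓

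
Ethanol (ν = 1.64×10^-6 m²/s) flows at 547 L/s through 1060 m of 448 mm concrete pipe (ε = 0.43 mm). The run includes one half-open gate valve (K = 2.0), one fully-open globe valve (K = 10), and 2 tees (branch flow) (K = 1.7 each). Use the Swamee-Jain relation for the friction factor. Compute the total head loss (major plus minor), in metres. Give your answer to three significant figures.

H_L ≈ 38.3 m

V = 4Q/(πD²) = 3.470 m/s; V²/2g = 0.6137 m
Re = 9.48×10^5, ε/D = 9.60×10^-4 → f = 0.01986 (Swamee-Jain)
Major: h_f = f(L/D)·V²/2g = 0.01986·2366·0.6137 = 28.85 m
Minor: ΣK = 15.4; h_m = ΣK·V²/2g = 9.452 m
Total H_L = 28.85 + 9.452 = 38.30 m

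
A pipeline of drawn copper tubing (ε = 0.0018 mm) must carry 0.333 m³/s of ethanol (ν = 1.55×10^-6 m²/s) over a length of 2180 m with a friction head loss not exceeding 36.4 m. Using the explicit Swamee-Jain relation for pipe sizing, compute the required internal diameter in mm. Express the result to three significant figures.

Swamee-Jain (Type III): D = 0.66·[ε^1.25·(LQ²/(gh_f))^4.75 + ν·Q^9.4·(L/(gh_f))^5.2]^0.04
LQ²/(gh_f) = 0.6770; L/(gh_f) = 6.105
Term 1 = ε^1.25·(…)^4.75 = 1.03×10^-8; Term 2 = ν·Q^9.4·(…)^5.2 = 6.12×10^-7
D = 0.66·(1.03×10^-8 + 6.12×10^-7)^0.04 = 0.3727 m = 373 mm
Check: V = 3.05 m/s, Re = 7.34×10^5, f = 0.01234, h_f = 34.3 m ≈ 36.4 m ✓

D ≈ 373 mm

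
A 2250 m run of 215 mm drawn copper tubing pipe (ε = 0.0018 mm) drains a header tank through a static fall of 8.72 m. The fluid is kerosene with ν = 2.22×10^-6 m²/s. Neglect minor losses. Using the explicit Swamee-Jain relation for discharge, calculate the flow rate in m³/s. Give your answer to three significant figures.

Q ≈ 0.0342 m³/s

Swamee-Jain (Type II): Q = -0.965·√(gD⁵h_f/L)·ln[ε/(3.7D) + √(3.17ν²L/(gD³h_f))]
√(gD⁵h_f/L) = √(9.81·0.215⁵·8.72/2250) = 0.004179
ε/(3.7D) = 2.26×10^-6; √(3.17ν²L/(gD³h_f)) = 2.03×10^-4
Q = -0.965·0.004179·ln(2.056×10^-4) = 0.03424 m³/s
Check: V = 0.943 m/s, Re = 9.13×10^4, f = 0.01825, h_f = 8.66 m ≈ 8.72 m ✓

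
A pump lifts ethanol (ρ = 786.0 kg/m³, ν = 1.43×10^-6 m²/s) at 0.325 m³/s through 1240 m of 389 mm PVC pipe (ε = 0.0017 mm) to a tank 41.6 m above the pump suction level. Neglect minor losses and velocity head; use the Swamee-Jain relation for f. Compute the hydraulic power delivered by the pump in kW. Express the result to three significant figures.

P_hyd ≈ 142 kW

V = 4Q/(πD²) = 2.735 m/s; Re = 7.44×10^5; ε/D = 4.37×10^-6; f = 0.01230
h_f = f(L/D)V²/2g = 14.94 m
Total head H = z + h_f = 41.6 + 14.94 = 56.54 m
P_hyd = ρgQH = 786.0·9.81·0.325·56.54 = 141.7 kW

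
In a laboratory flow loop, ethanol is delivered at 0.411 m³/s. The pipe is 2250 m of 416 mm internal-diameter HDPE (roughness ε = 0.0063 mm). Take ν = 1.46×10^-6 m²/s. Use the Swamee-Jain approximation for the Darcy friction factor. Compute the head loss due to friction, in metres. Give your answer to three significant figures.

V = 4Q/(πD²) = 4·0.411/(π·0.416²) = 3.024 m/s
Re = VD/ν = 3.024·0.416/1.46×10^-6 = 8.62×10^5 → turbulent
ε/D = 0.0063/416 = 1.51×10^-5
Swamee-Jain: f = 0.01224
h_f = f(L/D)V²/(2g) = 0.01224·(2250/0.416)·3.024²/(2·9.81) = 30.85 m

h_f ≈ 30.8 m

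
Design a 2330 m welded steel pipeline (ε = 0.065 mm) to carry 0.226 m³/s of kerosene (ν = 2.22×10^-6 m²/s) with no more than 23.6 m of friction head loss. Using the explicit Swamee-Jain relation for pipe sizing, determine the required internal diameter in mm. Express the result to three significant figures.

Swamee-Jain (Type III): D = 0.66·[ε^1.25·(LQ²/(gh_f))^4.75 + ν·Q^9.4·(L/(gh_f))^5.2]^0.04
LQ²/(gh_f) = 0.5140; L/(gh_f) = 10.06
Term 1 = ε^1.25·(…)^4.75 = 2.47×10^-7; Term 2 = ν·Q^9.4·(…)^5.2 = 3.09×10^-7
D = 0.66·(2.47×10^-7 + 3.09×10^-7)^0.04 = 0.3710 m = 371 mm
Check: V = 2.09 m/s, Re = 3.49×10^5, f = 0.01583, h_f = 22.2 m ≈ 23.6 m ✓

D ≈ 371 mm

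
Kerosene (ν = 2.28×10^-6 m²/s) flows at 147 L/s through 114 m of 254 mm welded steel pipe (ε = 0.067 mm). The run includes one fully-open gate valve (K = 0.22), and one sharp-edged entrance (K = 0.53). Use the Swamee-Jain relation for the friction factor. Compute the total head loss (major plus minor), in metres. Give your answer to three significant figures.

V = 4Q/(πD²) = 2.901 m/s; V²/2g = 0.4290 m
Re = 3.23×10^5, ε/D = 2.64×10^-4 → f = 0.01668 (Swamee-Jain)
Major: h_f = f(L/D)·V²/2g = 0.01668·448.8·0.4290 = 3.211 m
Minor: ΣK = 0.750; h_m = ΣK·V²/2g = 0.3217 m
Total H_L = 3.211 + 0.3217 = 3.533 m

H_L ≈ 3.53 m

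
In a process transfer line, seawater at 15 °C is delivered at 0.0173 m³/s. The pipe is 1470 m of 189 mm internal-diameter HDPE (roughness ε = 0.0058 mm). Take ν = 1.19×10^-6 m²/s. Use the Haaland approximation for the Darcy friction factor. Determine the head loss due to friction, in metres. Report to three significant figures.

V = 4Q/(πD²) = 4·0.0173/(π·0.189²) = 0.6166 m/s
Re = VD/ν = 0.6166·0.189/1.19×10^-6 = 9.79×10^4 → turbulent
ε/D = 0.0058/189 = 3.07×10^-5
Haaland: f = 0.01802
h_f = f(L/D)V²/(2g) = 0.01802·(1470/0.189)·0.6166²/(2·9.81) = 2.717 m

h_f ≈ 2.72 m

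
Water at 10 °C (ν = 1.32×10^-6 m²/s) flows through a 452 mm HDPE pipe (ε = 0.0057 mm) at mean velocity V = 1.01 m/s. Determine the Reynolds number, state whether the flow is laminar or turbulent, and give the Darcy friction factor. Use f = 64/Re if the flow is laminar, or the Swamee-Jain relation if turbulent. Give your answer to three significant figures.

Re = VD/ν = 1.010·0.452/1.32×10^-6 = 3.46×10^5
Re > 4000 → turbulent; ε/D = 1.26×10^-5
Swamee-Jain: f = 0.01416

Re ≈ 3.46×10^5; turbulent; f ≈ 0.0142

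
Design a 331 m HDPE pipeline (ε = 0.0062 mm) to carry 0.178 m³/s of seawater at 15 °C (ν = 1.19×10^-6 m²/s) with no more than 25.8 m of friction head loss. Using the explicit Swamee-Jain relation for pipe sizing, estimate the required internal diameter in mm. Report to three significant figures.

D ≈ 213 mm

Swamee-Jain (Type III): D = 0.66·[ε^1.25·(LQ²/(gh_f))^4.75 + ν·Q^9.4·(L/(gh_f))^5.2]^0.04
LQ²/(gh_f) = 0.04144; L/(gh_f) = 1.308
Term 1 = ε^1.25·(…)^4.75 = 8.38×10^-14; Term 2 = ν·Q^9.4·(…)^5.2 = 4.32×10^-13
D = 0.66·(8.38×10^-14 + 4.32×10^-13)^0.04 = 0.2128 m = 213 mm
Check: V = 5.00 m/s, Re = 8.95×10^5, f = 0.01246, h_f = 24.7 m ≈ 25.8 m ✓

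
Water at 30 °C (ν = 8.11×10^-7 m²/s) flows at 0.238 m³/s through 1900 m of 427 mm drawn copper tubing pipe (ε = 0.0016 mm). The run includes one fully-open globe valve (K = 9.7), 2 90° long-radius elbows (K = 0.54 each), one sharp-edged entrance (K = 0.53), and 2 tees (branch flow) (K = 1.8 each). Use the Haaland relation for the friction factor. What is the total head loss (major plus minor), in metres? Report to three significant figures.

H_L ≈ 9.56 m

V = 4Q/(πD²) = 1.662 m/s; V²/2g = 0.1408 m
Re = 8.75×10^5, ε/D = 3.75×10^-6 → f = 0.01191 (Haaland)
Major: h_f = f(L/D)·V²/2g = 0.01191·4450·0.1408 = 7.460 m
Minor: ΣK = 14.9; h_m = ΣK·V²/2g = 2.099 m
Total H_L = 7.460 + 2.099 = 9.559 m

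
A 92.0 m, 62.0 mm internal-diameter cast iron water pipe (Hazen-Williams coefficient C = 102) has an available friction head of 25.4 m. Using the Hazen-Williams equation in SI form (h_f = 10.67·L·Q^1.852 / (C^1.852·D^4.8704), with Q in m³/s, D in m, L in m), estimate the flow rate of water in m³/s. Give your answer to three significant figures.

Rearranging: Q = [h_f·C^1.852·D^4.8704 / (10.67·L)]^(1/1.852)
Q = [25.4·102^1.852·0.0620^4.8704 / (10.67·92.0)]^0.540 = 0.009459 m³/s

Q ≈ 0.00946 m³/s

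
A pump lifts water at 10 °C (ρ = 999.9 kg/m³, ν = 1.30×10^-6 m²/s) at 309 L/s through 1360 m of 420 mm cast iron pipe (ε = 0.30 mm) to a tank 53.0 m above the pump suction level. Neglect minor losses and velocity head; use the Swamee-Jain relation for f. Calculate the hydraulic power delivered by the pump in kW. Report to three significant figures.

P_hyd ≈ 207 kW

V = 4Q/(πD²) = 2.230 m/s; Re = 7.21×10^5; ε/D = 7.14×10^-4; f = 0.01876
h_f = f(L/D)V²/2g = 15.40 m
Total head H = z + h_f = 53.0 + 15.40 = 68.40 m
P_hyd = ρgQH = 999.9·9.81·0.309·68.40 = 207.3 kW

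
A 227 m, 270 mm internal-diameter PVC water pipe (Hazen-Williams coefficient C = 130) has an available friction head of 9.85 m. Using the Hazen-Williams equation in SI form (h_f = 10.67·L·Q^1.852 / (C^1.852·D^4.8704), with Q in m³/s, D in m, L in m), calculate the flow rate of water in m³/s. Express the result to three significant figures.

Rearranging: Q = [h_f·C^1.852·D^4.8704 / (10.67·L)]^(1/1.852)
Q = [9.85·130^1.852·0.270^4.8704 / (10.67·227)]^0.540 = 0.2126 m³/s

Q ≈ 0.213 m³/s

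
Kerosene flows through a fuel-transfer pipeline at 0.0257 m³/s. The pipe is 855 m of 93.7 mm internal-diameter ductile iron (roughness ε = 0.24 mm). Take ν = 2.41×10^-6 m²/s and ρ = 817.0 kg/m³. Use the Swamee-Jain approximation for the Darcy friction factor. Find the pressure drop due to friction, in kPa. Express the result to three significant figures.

V = 4Q/(πD²) = 4·0.0257/(π·0.0937²) = 3.727 m/s
Re = VD/ν = 3.727·0.0937/2.41×10^-6 = 1.45×10^5 → turbulent
ε/D = 0.24/93.7 = 0.00256
Swamee-Jain: f = 0.02627
h_f = f(L/D)V²/(2g) = 0.02627·(855/0.0937)·3.727²/(2·9.81) = 169.7 m
Δp = ρg·h_f = 817.0·9.81·169.7 = 1360 kPa

Δp ≈ 1360 kPa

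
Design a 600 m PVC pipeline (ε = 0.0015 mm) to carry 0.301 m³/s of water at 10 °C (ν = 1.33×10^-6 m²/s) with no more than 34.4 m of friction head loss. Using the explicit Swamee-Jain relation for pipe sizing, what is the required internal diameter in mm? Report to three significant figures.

D ≈ 276 mm

Swamee-Jain (Type III): D = 0.66·[ε^1.25·(LQ²/(gh_f))^4.75 + ν·Q^9.4·(L/(gh_f))^5.2]^0.04
LQ²/(gh_f) = 0.1611; L/(gh_f) = 1.778
Term 1 = ε^1.25·(…)^4.75 = 8.99×10^-12; Term 2 = ν·Q^9.4·(…)^5.2 = 3.33×10^-10
D = 0.66·(8.99×10^-12 + 3.33×10^-10)^0.04 = 0.2760 m = 276 mm
Check: V = 5.03 m/s, Re = 1.04×10^6, f = 0.01166, h_f = 32.7 m ≈ 34.4 m ✓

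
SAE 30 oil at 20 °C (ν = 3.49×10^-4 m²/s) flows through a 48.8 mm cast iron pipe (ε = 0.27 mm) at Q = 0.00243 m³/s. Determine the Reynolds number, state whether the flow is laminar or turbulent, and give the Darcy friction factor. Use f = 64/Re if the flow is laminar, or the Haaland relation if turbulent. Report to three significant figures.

V = 4Q/(πD²) = 1.299 m/s
Re = VD/ν = 1.299·0.0488/3.49×10^-4 = 182
Re < 2300 → laminar → f = 64/Re = 0.3523

Re ≈ 182; laminar; f = 64/Re ≈ 0.352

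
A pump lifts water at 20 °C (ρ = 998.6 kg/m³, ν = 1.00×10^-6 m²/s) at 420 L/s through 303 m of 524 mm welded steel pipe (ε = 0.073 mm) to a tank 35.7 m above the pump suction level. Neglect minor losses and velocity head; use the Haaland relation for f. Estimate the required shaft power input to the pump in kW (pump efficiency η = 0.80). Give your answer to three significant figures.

P_shaft ≈ 192 kW

V = 4Q/(πD²) = 1.948 m/s; Re = 1.02×10^6; ε/D = 1.39×10^-4; f = 0.01385
h_f = f(L/D)V²/2g = 1.549 m
Total head H = z + h_f = 35.7 + 1.549 = 37.25 m
P_hyd = ρgQH = 998.6·9.81·0.420·37.25 = 153.3 kW
P_shaft = P_hyd/η = 153.3/0.80 = 191.6 kW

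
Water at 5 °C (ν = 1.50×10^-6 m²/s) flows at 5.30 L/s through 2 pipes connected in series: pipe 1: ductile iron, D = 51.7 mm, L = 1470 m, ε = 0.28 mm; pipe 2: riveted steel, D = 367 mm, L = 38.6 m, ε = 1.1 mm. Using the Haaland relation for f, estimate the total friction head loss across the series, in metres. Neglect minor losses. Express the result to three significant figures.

H ≈ 297 m

Pipe 1: V = 2.525 m/s, Re = 8.70×10^4, ε/D = 0.00542, f = 0.03210, h_1 = f(L/D)V²/2g = 296.6 m
Pipe 2: V = 0.05010 m/s, Re = 1.23×10^4, ε/D = 0.00300, f = 0.03362, h_2 = f(L/D)V²/2g = 4.524×10^-4 m
Series → Q common, losses add: H = Σh = 296.6 m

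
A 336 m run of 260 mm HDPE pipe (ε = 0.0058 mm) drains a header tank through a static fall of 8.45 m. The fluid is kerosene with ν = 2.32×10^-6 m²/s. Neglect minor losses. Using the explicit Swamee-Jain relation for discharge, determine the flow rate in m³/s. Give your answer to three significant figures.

Q ≈ 0.158 m³/s

Swamee-Jain (Type II): Q = -0.965·√(gD⁵h_f/L)·ln[ε/(3.7D) + √(3.17ν²L/(gD³h_f))]
√(gD⁵h_f/L) = √(9.81·0.260⁵·8.45/336) = 0.01712
ε/(3.7D) = 6.03×10^-6; √(3.17ν²L/(gD³h_f)) = 6.27×10^-5
Q = -0.965·0.01712·ln(6.876×10^-5) = 0.1584 m³/s
Check: V = 2.98 m/s, Re = 3.34×10^5, f = 0.01436, h_f = 8.42 m ≈ 8.45 m ✓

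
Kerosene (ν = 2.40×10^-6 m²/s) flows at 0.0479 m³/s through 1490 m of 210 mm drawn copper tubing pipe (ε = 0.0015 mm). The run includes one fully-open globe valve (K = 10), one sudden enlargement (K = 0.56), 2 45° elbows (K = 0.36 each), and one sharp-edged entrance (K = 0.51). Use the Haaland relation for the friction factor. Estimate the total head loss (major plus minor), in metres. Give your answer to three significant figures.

V = 4Q/(πD²) = 1.383 m/s; V²/2g = 0.09748 m
Re = 1.21×10^5, ε/D = 7.14×10^-6 → f = 0.01716 (Haaland)
Major: h_f = f(L/D)·V²/2g = 0.01716·7095·0.09748 = 11.87 m
Minor: ΣK = 11.8; h_m = ΣK·V²/2g = 1.149 m
Total H_L = 11.87 + 1.149 = 13.02 m

H_L ≈ 13.0 m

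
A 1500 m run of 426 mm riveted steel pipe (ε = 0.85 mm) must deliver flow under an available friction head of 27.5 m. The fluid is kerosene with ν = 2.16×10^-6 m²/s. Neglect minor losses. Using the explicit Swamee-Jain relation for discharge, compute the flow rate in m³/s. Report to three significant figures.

Swamee-Jain (Type II): Q = -0.965·√(gD⁵h_f/L)·ln[ε/(3.7D) + √(3.17ν²L/(gD³h_f))]
√(gD⁵h_f/L) = √(9.81·0.426⁵·27.5/1500) = 0.05023
ε/(3.7D) = 5.39×10^-4; √(3.17ν²L/(gD³h_f)) = 3.26×10^-5
Q = -0.965·0.05023·ln(5.719×10^-4) = 0.3619 m³/s
Check: V = 2.54 m/s, Re = 5.01×10^5, f = 0.02389, h_f = 27.6 m ≈ 27.5 m ✓

Q ≈ 0.362 m³/s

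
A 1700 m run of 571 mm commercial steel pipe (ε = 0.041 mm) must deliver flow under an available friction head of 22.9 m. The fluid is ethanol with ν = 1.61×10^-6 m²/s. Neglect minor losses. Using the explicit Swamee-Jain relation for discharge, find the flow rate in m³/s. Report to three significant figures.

Swamee-Jain (Type II): Q = -0.965·√(gD⁵h_f/L)·ln[ε/(3.7D) + √(3.17ν²L/(gD³h_f))]
√(gD⁵h_f/L) = √(9.81·0.571⁵·22.9/1700) = 0.08956
ε/(3.7D) = 1.94×10^-5; √(3.17ν²L/(gD³h_f)) = 1.83×10^-5
Q = -0.965·0.08956·ln(3.768×10^-5) = 0.8804 m³/s
Check: V = 3.44 m/s, Re = 1.22×10^6, f = 0.01283, h_f = 23.0 m ≈ 22.9 m ✓

Q ≈ 0.880 m³/s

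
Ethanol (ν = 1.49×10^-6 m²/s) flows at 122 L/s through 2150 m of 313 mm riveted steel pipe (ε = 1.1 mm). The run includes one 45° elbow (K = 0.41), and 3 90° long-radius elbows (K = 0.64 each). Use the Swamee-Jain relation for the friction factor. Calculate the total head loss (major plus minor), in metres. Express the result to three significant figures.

H_L ≈ 24.8 m

V = 4Q/(πD²) = 1.586 m/s; V²/2g = 0.1281 m
Re = 3.33×10^5, ε/D = 0.00351 → f = 0.02787 (Swamee-Jain)
Major: h_f = f(L/D)·V²/2g = 0.02787·6869·0.1281 = 24.53 m
Minor: ΣK = 2.33; h_m = ΣK·V²/2g = 0.2986 m
Total H_L = 24.53 + 0.2986 = 24.83 m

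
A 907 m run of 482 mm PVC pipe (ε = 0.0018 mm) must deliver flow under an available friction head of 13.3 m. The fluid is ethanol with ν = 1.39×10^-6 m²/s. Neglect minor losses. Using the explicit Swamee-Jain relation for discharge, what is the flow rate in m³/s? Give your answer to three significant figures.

Q ≈ 0.637 m³/s

Swamee-Jain (Type II): Q = -0.965·√(gD⁵h_f/L)·ln[ε/(3.7D) + √(3.17ν²L/(gD³h_f))]
√(gD⁵h_f/L) = √(9.81·0.482⁵·13.3/907) = 0.06118
ε/(3.7D) = 1.01×10^-6; √(3.17ν²L/(gD³h_f)) = 1.95×10^-5
Q = -0.965·0.06118·ln(2.051×10^-5) = 0.6373 m³/s
Check: V = 3.49 m/s, Re = 1.21×10^6, f = 0.01135, h_f = 13.3 m ≈ 13.3 m ✓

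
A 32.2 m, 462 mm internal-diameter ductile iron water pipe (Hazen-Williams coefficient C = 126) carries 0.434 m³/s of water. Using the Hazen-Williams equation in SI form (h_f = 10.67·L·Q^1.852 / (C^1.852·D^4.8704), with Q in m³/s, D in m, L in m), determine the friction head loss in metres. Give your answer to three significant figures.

h_f = 10.67·32.2·0.434^1.852 / (126^1.852·0.462^4.8704) = 0.4056 m

h_f ≈ 0.406 m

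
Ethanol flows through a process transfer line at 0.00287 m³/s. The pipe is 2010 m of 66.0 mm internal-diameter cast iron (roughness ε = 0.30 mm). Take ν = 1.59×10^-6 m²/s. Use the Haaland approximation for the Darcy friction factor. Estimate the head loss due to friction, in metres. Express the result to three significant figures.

V = 4Q/(πD²) = 4·0.00287/(π·0.0660²) = 0.8389 m/s
Re = VD/ν = 0.8389·0.0660/1.59×10^-6 = 3.48×10^4 → turbulent
ε/D = 0.30/66.0 = 0.00455
Haaland: f = 0.03202
h_f = f(L/D)V²/(2g) = 0.03202·(2010/0.0660)·0.8389²/(2·9.81) = 34.98 m

h_f ≈ 35.0 m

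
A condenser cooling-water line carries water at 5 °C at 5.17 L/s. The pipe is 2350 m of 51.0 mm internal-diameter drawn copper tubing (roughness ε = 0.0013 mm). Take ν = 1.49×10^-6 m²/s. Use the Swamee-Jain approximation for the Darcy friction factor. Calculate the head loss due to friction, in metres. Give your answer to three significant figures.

V = 4Q/(πD²) = 4·0.00517/(π·0.0510²) = 2.531 m/s
Re = VD/ν = 2.531·0.0510/1.49×10^-6 = 8.66×10^4 → turbulent
ε/D = 0.0013/51.0 = 2.55×10^-5
Swamee-Jain: f = 0.01855
h_f = f(L/D)V²/(2g) = 0.01855·(2350/0.0510)·2.531²/(2·9.81) = 279.1 m

h_f ≈ 279 m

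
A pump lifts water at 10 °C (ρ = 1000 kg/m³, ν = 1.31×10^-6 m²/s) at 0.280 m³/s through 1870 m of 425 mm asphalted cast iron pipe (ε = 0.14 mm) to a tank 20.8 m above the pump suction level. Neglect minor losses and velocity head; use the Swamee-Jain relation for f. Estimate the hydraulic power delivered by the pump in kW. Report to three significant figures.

P_hyd ≈ 96.4 kW

V = 4Q/(πD²) = 1.974 m/s; Re = 6.40×10^5; ε/D = 3.29×10^-4; f = 0.01636
h_f = f(L/D)V²/2g = 14.29 m
Total head H = z + h_f = 20.8 + 14.29 = 35.09 m
P_hyd = ρgQH = 1000·9.81·0.280·35.09 = 96.38 kW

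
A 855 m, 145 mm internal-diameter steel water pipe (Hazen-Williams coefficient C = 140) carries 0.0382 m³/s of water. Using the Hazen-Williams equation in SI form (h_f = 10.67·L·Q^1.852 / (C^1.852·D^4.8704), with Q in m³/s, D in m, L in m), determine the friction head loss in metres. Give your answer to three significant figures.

h_f = 10.67·855·0.0382^1.852 / (140^1.852·0.145^4.8704) = 27.79 m

h_f ≈ 27.8 m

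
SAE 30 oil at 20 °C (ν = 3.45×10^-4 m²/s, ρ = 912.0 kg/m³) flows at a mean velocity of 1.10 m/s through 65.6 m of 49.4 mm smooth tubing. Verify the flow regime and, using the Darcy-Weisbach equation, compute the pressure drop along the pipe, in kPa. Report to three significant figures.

Δp ≈ 298 kPa

Re = VD/ν = 1.10·0.04940/3.45×10^-4 = 158 → laminar (Re < 2300)
f = 64/Re = 0.4063
h_f = f(L/D)V²/(2g) = 0.4063·(65.6/0.04940)·1.10²/(2·9.81) = 33.28 m
Δp = ρg·h_f = 912.0·9.81·33.28 = 297.7 kPa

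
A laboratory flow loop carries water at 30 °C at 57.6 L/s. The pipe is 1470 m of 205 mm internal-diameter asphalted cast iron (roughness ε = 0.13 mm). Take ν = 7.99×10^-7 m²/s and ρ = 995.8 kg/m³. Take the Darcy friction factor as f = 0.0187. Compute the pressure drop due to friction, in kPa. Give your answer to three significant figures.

Δp ≈ 203 kPa

V = 4Q/(πD²) = 4·0.0576/(π·0.205²) = 1.745 m/s
h_f = f(L/D)V²/(2g) = 0.01870·(1470/0.205)·1.745²/(2·9.81) = 20.81 m
Δp = ρg·h_f = 995.8·9.81·20.81 = 203.3 kPa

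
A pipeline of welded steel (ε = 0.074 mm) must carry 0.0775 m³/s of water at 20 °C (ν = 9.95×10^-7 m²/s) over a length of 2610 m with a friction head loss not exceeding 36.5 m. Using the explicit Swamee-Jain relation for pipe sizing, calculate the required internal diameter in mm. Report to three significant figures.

Swamee-Jain (Type III): D = 0.66·[ε^1.25·(LQ²/(gh_f))^4.75 + ν·Q^9.4·(L/(gh_f))^5.2]^0.04
LQ²/(gh_f) = 0.04378; L/(gh_f) = 7.289
Term 1 = ε^1.25·(…)^4.75 = 2.41×10^-12; Term 2 = ν·Q^9.4·(…)^5.2 = 1.10×10^-12
D = 0.66·(2.41×10^-12 + 1.10×10^-12)^0.04 = 0.2298 m = 230 mm
Check: V = 1.87 m/s, Re = 4.32×10^5, f = 0.01671, h_f = 33.8 m ≈ 36.5 m ✓

D ≈ 230 mm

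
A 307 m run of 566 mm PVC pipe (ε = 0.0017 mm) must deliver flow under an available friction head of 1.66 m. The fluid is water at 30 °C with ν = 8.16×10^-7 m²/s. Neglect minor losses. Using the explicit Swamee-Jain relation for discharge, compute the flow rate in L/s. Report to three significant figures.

Q ≈ 593 L/s

Swamee-Jain (Type II): Q = -0.965·√(gD⁵h_f/L)·ln[ε/(3.7D) + √(3.17ν²L/(gD³h_f))]
√(gD⁵h_f/L) = √(9.81·0.566⁵·1.66/307) = 0.05551
ε/(3.7D) = 8.12×10^-7; √(3.17ν²L/(gD³h_f)) = 1.48×10^-5
Q = -0.965·0.05551·ln(1.563×10^-5) = 0.5928 m³/s
Check: V = 2.36 m/s, Re = 1.63×10^6, f = 0.01081, h_f = 1.66 m ≈ 1.66 m ✓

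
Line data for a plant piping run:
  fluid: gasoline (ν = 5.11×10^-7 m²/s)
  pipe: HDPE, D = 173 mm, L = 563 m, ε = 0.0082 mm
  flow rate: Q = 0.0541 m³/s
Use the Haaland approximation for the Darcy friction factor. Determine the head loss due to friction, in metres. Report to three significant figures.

V = 4Q/(πD²) = 4·0.0541/(π·0.173²) = 2.302 m/s
Re = VD/ν = 2.302·0.173/5.11×10^-7 = 7.79×10^5 → turbulent
ε/D = 0.0082/173 = 4.74×10^-5
Haaland: f = 0.01285
h_f = f(L/D)V²/(2g) = 0.01285·(563/0.173)·2.302²/(2·9.81) = 11.29 m

h_f ≈ 11.3 m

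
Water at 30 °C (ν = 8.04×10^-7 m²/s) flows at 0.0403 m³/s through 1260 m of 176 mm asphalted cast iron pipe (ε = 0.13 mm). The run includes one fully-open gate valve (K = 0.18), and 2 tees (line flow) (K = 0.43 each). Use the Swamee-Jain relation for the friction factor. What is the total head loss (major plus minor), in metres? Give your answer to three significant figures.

V = 4Q/(πD²) = 1.656 m/s; V²/2g = 0.1399 m
Re = 3.63×10^5, ε/D = 7.39×10^-4 → f = 0.01939 (Swamee-Jain)
Major: h_f = f(L/D)·V²/2g = 0.01939·7159·0.1399 = 19.41 m
Minor: ΣK = 1.04; h_m = ΣK·V²/2g = 0.1455 m
Total H_L = 19.41 + 0.1455 = 19.56 m

H_L ≈ 19.6 m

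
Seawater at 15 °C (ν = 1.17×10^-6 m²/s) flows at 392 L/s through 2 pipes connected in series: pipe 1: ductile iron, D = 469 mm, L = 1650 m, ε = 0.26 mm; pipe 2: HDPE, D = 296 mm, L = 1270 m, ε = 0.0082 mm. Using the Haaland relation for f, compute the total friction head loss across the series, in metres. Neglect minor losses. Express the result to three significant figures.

H ≈ 98.3 m

Pipe 1: V = 2.269 m/s, Re = 9.10×10^5, ε/D = 5.54×10^-4, f = 0.01757, h_1 = f(L/D)V²/2g = 16.23 m
Pipe 2: V = 5.697 m/s, Re = 1.44×10^6, ε/D = 2.77×10^-5, f = 0.01157, h_2 = f(L/D)V²/2g = 82.09 m
Series → Q common, losses add: H = Σh = 98.31 m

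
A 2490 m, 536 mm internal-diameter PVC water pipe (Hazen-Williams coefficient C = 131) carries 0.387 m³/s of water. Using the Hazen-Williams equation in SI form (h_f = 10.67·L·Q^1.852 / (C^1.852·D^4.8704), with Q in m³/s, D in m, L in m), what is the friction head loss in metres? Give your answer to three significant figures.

h_f = 10.67·2490·0.387^1.852 / (131^1.852·0.536^4.8704) = 11.45 m

h_f ≈ 11.4 m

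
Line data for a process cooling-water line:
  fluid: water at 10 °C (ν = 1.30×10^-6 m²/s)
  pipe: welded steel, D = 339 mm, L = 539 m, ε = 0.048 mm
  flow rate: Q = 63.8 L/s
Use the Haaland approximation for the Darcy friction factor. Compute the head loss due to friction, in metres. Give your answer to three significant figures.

h_f ≈ 0.675 m

V = 4Q/(πD²) = 4·0.0638/(π·0.339²) = 0.7069 m/s
Re = VD/ν = 0.7069·0.339/1.30×10^-6 = 1.84×10^5 → turbulent
ε/D = 0.048/339 = 1.42×10^-4
Haaland: f = 0.01668
h_f = f(L/D)V²/(2g) = 0.01668·(539/0.339)·0.7069²/(2·9.81) = 0.6754 m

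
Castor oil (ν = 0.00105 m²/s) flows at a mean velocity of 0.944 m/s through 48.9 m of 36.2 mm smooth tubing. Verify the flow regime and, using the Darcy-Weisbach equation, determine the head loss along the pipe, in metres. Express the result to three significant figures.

h_f ≈ 121 m

Re = VD/ν = 0.944·0.03620/0.00105 = 32.5 → laminar (Re < 2300)
f = 64/Re = 1.966
h_f = f(L/D)V²/(2g) = 1.966·(48.9/0.03620)·0.944²/(2·9.81) = 120.7 m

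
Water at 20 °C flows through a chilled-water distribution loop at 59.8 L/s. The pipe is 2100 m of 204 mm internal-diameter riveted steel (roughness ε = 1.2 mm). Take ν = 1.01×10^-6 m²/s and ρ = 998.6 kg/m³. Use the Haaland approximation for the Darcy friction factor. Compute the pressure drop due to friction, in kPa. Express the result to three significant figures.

Δp ≈ 554 kPa

V = 4Q/(πD²) = 4·0.0598/(π·0.204²) = 1.830 m/s
Re = VD/ν = 1.830·0.204/1.01×10^-6 = 3.70×10^5 → turbulent
ε/D = 1.2/204 = 0.00588
Haaland: f = 0.03219
h_f = f(L/D)V²/(2g) = 0.03219·(2100/0.204)·1.830²/(2·9.81) = 56.54 m
Δp = ρg·h_f = 998.6·9.81·56.54 = 553.9 kPa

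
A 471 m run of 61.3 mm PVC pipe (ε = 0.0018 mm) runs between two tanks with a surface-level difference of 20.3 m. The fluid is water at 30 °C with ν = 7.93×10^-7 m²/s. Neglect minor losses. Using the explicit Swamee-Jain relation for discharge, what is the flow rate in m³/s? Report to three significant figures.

Swamee-Jain (Type II): Q = -0.965·√(gD⁵h_f/L)·ln[ε/(3.7D) + √(3.17ν²L/(gD³h_f))]
√(gD⁵h_f/L) = √(9.81·0.0613⁵·20.3/471) = 6.050×10^-4
ε/(3.7D) = 7.94×10^-6; √(3.17ν²L/(gD³h_f)) = 1.43×10^-4
Q = -0.965·6.050×10^-4·ln(1.510×10^-4) = 0.005136 m³/s
Check: V = 1.74 m/s, Re = 1.35×10^5, f = 0.01702, h_f = 20.2 m ≈ 20.3 m ✓

Q ≈ 0.00514 m³/s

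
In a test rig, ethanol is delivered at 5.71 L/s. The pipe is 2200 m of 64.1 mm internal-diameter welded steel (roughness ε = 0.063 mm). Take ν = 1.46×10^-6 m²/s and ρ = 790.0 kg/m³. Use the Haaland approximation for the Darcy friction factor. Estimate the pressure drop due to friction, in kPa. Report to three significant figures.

V = 4Q/(πD²) = 4·0.00571/(π·0.0641²) = 1.769 m/s
Re = VD/ν = 1.769·0.0641/1.46×10^-6 = 7.77×10^4 → turbulent
ε/D = 0.063/64.1 = 9.83×10^-4
Haaland: f = 0.02246
h_f = f(L/D)V²/(2g) = 0.02246·(2200/0.0641)·1.769²/(2·9.81) = 123.0 m
Δp = ρg·h_f = 790.0·9.81·123.0 = 953.2 kPa

Δp ≈ 953 kPa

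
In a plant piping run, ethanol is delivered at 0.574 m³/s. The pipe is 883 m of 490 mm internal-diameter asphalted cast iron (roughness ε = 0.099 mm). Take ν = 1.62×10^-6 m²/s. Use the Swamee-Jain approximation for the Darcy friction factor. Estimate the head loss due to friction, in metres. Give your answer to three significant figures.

V = 4Q/(πD²) = 4·0.574/(π·0.490²) = 3.044 m/s
Re = VD/ν = 3.044·0.490/1.62×10^-6 = 9.21×10^5 → turbulent
ε/D = 0.099/490 = 2.02×10^-4
Swamee-Jain: f = 0.01486
h_f = f(L/D)V²/(2g) = 0.01486·(883/0.490)·3.044²/(2·9.81) = 12.65 m

h_f ≈ 12.6 m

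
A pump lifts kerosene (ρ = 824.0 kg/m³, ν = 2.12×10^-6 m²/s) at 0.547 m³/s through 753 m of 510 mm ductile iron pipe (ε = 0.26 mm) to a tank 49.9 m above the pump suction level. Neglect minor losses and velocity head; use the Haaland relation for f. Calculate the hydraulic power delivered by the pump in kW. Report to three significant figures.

P_hyd ≈ 262 kW

V = 4Q/(πD²) = 2.678 m/s; Re = 6.44×10^5; ε/D = 5.10×10^-4; f = 0.01746
h_f = f(L/D)V²/2g = 9.423 m
Total head H = z + h_f = 49.9 + 9.423 = 59.32 m
P_hyd = ρgQH = 824.0·9.81·0.547·59.32 = 262.3 kW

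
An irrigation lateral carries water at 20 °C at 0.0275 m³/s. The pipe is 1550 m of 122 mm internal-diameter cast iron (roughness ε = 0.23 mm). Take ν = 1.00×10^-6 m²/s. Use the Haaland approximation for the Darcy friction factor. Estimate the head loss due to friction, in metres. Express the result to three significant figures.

h_f ≈ 84.9 m

V = 4Q/(πD²) = 4·0.0275/(π·0.122²) = 2.352 m/s
Re = VD/ν = 2.352·0.122/1.00×10^-6 = 2.87×10^5 → turbulent
ε/D = 0.23/122 = 0.00189
Haaland: f = 0.02368
h_f = f(L/D)V²/(2g) = 0.02368·(1550/0.122)·2.352²/(2·9.81) = 84.86 m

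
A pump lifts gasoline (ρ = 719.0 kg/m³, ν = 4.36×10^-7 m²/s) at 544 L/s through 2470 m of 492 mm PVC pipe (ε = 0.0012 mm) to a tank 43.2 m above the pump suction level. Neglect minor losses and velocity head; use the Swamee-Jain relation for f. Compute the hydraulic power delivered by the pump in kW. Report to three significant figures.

P_hyd ≈ 244 kW

V = 4Q/(πD²) = 2.861 m/s; Re = 3.23×10^6; ε/D = 2.44×10^-6; f = 0.009746
h_f = f(L/D)V²/2g = 20.42 m
Total head H = z + h_f = 43.2 + 20.42 = 63.62 m
P_hyd = ρgQH = 719.0·9.81·0.544·63.62 = 244.1 kW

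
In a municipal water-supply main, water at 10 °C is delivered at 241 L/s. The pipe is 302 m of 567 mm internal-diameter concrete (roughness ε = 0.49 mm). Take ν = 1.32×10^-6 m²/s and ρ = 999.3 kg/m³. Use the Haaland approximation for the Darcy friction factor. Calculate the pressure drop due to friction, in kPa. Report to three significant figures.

V = 4Q/(πD²) = 4·0.241/(π·0.567²) = 0.9545 m/s
Re = VD/ν = 0.9545·0.567/1.32×10^-6 = 4.10×10^5 → turbulent
ε/D = 0.49/567 = 8.64×10^-4
Haaland: f = 0.01969
h_f = f(L/D)V²/(2g) = 0.01969·(302/0.567)·0.9545²/(2·9.81) = 0.4870 m
Δp = ρg·h_f = 999.3·9.81·0.4870 = 4.774 kPa

Δp ≈ 4.77 kPa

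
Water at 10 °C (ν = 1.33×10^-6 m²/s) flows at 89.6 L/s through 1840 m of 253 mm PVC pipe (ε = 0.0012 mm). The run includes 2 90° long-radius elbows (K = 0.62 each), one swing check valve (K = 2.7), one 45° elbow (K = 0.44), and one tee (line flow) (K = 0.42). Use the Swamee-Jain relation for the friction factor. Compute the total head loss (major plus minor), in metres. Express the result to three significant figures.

H_L ≈ 17.4 m

V = 4Q/(πD²) = 1.782 m/s; V²/2g = 0.1619 m
Re = 3.39×10^5, ε/D = 4.74×10^-6 → f = 0.01411 (Swamee-Jain)
Major: h_f = f(L/D)·V²/2g = 0.01411·7273·0.1619 = 16.61 m
Minor: ΣK = 4.80; h_m = ΣK·V²/2g = 0.7771 m
Total H_L = 16.61 + 0.7771 = 17.39 m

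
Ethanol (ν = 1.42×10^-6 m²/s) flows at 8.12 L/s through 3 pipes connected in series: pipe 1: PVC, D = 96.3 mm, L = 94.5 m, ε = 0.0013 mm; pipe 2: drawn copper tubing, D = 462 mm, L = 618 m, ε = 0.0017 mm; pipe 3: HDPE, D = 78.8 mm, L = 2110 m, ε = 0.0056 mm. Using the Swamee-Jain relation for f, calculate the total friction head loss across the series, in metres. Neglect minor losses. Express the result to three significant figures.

Pipe 1: V = 1.115 m/s, Re = 7.56×10^4, ε/D = 1.35×10^-5, f = 0.01902, h_1 = f(L/D)V²/2g = 1.183 m
Pipe 2: V = 0.04844 m/s, Re = 1.58×10^4, ε/D = 3.68×10^-6, f = 0.02744, h_2 = f(L/D)V²/2g = 0.004389 m
Pipe 3: V = 1.665 m/s, Re = 9.24×10^4, ε/D = 7.11×10^-5, f = 0.01857, h_3 = f(L/D)V²/2g = 70.25 m
Series → Q common, losses add: H = Σh = 71.44 m

H ≈ 71.4 m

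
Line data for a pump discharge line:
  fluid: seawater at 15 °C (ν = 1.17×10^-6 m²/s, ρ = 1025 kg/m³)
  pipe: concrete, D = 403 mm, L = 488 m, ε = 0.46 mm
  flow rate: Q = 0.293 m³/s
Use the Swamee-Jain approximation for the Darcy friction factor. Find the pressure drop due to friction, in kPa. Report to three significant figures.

V = 4Q/(πD²) = 4·0.293/(π·0.403²) = 2.297 m/s
Re = VD/ν = 2.297·0.403/1.17×10^-6 = 7.91×10^5 → turbulent
ε/D = 0.46/403 = 0.00114
Swamee-Jain: f = 0.02073
h_f = f(L/D)V²/(2g) = 0.02073·(488/0.403)·2.297²/(2·9.81) = 6.751 m
Δp = ρg·h_f = 1025·9.81·6.751 = 67.88 kPa

Δp ≈ 67.9 kPa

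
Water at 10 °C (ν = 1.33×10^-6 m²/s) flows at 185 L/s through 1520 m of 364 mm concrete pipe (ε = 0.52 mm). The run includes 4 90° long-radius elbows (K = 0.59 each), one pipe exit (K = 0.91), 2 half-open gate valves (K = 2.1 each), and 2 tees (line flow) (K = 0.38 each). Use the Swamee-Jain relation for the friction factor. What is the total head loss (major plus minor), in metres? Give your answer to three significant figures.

V = 4Q/(πD²) = 1.778 m/s; V²/2g = 0.1611 m
Re = 4.87×10^5, ε/D = 0.00143 → f = 0.02206 (Swamee-Jain)
Major: h_f = f(L/D)·V²/2g = 0.02206·4176·0.1611 = 14.84 m
Minor: ΣK = 8.23; h_m = ΣK·V²/2g = 1.326 m
Total H_L = 14.84 + 1.326 = 16.16 m

H_L ≈ 16.2 m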